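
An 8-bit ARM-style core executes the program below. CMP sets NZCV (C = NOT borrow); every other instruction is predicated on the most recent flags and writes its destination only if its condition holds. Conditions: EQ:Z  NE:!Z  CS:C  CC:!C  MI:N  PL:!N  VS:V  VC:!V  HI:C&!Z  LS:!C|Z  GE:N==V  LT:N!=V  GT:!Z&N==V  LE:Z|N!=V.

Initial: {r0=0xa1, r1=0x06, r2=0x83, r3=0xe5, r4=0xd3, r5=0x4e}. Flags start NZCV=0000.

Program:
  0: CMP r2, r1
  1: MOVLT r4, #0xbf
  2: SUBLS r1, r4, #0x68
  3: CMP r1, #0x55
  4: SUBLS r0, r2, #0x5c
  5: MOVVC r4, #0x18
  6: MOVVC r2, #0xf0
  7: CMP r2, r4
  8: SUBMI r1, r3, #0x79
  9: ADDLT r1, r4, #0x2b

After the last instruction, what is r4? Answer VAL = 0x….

VAL = 0x18

[0] flags=0011 → (cmp)
[1] flags=0011 LT?T → r4=0xbf
[2] flags=0011 LS?F → skip
[3] flags=1000 → (cmp)
[4] flags=1000 LS?T → r0=0x27
[5] flags=1000 VC?T → r4=0x18
[6] flags=1000 VC?T → r2=0xf0
[7] flags=1010 → (cmp)
[8] flags=1010 MI?T → r1=0x6c
[9] flags=1010 LT?T → r1=0x43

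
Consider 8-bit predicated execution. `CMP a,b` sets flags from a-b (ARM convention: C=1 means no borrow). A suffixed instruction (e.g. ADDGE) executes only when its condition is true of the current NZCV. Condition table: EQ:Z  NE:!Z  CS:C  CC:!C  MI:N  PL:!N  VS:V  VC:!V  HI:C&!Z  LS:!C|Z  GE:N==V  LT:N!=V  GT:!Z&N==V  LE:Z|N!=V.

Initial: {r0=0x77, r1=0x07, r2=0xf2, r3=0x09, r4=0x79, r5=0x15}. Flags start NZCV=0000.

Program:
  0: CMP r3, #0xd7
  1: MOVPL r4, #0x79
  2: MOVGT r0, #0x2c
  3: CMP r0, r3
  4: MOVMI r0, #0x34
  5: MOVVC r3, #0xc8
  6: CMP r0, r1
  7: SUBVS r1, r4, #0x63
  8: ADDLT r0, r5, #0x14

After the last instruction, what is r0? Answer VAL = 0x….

0: ✓ CMP  NZCV=0000
1: ✓ MOVPL  r4←0x79
2: ✓ MOVGT  r0←0x2c
3: ✓ CMP  NZCV=0010
4: · MOVMI
5: ✓ MOVVC  r3←0xc8
6: ✓ CMP  NZCV=0010
7: · SUBVS
8: · ADDLT

VAL = 0x2c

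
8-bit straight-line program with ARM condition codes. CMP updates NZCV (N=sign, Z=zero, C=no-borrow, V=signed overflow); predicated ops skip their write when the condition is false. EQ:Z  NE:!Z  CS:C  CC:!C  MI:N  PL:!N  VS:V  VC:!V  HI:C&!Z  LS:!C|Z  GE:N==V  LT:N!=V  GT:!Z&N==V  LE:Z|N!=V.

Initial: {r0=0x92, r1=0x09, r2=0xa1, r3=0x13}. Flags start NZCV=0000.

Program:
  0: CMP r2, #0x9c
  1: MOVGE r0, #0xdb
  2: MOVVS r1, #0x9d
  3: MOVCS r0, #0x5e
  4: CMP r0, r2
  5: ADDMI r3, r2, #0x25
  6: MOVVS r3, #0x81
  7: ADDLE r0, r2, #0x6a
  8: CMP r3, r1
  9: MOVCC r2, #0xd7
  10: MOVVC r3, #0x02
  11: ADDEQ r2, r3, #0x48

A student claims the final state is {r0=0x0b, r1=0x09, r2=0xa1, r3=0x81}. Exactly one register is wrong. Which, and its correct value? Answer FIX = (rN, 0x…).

FIX = (r0, 0x5e)

[0] flags=0010 → (cmp)
[1] flags=0010 GE?T → r0=0xdb
[2] flags=0010 VS?F → skip
[3] flags=0010 CS?T → r0=0x5e
[4] flags=1001 → (cmp)
[5] flags=1001 MI?T → r3=0xc6
[6] flags=1001 VS?T → r3=0x81
[7] flags=1001 LE?F → skip
[8] flags=0011 → (cmp)
[9] flags=0011 CC?F → skip
[10] flags=0011 VC?F → skip
[11] flags=0011 EQ?F → skip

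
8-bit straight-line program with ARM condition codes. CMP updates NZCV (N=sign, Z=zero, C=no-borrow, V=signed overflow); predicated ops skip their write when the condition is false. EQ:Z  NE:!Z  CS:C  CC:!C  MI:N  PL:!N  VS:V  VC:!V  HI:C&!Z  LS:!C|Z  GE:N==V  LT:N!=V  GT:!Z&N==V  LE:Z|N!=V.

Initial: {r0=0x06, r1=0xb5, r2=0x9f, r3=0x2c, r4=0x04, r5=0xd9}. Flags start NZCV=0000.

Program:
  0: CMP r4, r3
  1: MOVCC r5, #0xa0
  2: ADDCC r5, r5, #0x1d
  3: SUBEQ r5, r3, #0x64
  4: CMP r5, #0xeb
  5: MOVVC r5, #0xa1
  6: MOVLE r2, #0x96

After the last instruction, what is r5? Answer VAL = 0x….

[0] flags=1000 → (cmp)
[1] flags=1000 CC?T → r5=0xa0
[2] flags=1000 CC?T → r5=0xbd
[3] flags=1000 EQ?F → skip
[4] flags=1000 → (cmp)
[5] flags=1000 VC?T → r5=0xa1
[6] flags=1000 LE?T → r2=0x96

VAL = 0xa1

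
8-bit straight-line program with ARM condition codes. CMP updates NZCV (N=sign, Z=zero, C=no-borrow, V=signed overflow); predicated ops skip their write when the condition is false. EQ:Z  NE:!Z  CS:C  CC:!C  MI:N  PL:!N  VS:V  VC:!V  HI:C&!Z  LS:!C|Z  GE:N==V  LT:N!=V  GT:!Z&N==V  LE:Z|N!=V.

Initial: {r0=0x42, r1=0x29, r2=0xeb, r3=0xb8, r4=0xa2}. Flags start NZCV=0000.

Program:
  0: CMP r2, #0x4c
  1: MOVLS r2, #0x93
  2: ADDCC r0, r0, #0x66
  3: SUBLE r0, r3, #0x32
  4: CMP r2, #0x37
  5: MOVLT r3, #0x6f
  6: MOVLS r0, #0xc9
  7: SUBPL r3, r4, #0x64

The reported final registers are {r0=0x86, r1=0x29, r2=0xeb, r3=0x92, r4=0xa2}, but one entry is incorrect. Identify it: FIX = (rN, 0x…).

FIX = (r3, 0x6f)

0: ✓ CMP  NZCV=1010
1: · MOVLS
2: · ADDCC
3: ✓ SUBLE  r0←0x86
4: ✓ CMP  NZCV=1010
5: ✓ MOVLT  r3←0x6f
6: · MOVLS
7: · SUBPL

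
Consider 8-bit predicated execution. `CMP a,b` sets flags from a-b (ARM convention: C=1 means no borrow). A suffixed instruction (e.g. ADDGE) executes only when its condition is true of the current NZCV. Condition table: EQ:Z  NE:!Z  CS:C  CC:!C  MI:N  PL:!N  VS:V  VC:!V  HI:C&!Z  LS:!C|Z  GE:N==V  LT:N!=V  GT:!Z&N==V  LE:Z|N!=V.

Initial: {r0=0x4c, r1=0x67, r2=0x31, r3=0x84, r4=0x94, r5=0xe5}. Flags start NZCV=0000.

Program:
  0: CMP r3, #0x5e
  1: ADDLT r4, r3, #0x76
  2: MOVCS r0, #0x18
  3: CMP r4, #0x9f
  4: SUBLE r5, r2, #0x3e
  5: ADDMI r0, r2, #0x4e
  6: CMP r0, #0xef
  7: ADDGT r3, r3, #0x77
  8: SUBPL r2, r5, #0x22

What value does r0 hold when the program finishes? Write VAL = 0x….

VAL = 0x18

[0] flags=0011 → (cmp)
[1] flags=0011 LT?T → r4=0xfa
[2] flags=0011 CS?T → r0=0x18
[3] flags=0010 → (cmp)
[4] flags=0010 LE?F → skip
[5] flags=0010 MI?F → skip
[6] flags=0000 → (cmp)
[7] flags=0000 GT?T → r3=0xfb
[8] flags=0000 PL?T → r2=0xc3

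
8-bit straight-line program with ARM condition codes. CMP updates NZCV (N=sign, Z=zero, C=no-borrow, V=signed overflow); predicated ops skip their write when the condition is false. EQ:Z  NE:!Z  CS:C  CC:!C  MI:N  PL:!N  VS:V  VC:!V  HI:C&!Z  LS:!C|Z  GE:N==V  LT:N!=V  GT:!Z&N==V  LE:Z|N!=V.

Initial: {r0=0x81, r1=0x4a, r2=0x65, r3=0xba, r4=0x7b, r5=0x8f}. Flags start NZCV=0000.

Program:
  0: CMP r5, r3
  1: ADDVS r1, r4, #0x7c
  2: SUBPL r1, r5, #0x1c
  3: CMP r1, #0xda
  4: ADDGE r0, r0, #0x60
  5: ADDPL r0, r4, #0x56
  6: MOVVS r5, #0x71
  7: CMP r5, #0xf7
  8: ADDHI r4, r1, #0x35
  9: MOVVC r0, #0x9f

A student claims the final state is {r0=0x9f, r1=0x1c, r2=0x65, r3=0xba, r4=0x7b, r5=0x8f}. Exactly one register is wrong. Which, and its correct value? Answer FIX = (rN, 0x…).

0: ✓ CMP  NZCV=1000
1: · ADDVS
2: · SUBPL
3: ✓ CMP  NZCV=0000
4: ✓ ADDGE  r0←0xe1
5: ✓ ADDPL  r0←0xd1
6: · MOVVS
7: ✓ CMP  NZCV=1000
8: · ADDHI
9: ✓ MOVVC  r0←0x9f

FIX = (r1, 0x4a)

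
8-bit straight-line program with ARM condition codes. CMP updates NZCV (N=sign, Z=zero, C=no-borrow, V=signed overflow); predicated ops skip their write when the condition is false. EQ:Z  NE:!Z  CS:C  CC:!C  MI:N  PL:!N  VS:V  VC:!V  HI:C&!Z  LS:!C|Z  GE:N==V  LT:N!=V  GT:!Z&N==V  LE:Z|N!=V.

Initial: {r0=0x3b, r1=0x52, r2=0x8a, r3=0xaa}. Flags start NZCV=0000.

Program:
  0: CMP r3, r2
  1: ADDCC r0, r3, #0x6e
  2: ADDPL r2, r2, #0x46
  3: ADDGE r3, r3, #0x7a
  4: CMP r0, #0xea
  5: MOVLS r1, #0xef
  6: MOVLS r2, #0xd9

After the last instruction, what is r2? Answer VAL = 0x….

0: ✓ CMP  NZCV=0010
1: · ADDCC
2: ✓ ADDPL  r2←0xd0
3: ✓ ADDGE  r3←0x24
4: ✓ CMP  NZCV=0000
5: ✓ MOVLS  r1←0xef
6: ✓ MOVLS  r2←0xd9

VAL = 0xd9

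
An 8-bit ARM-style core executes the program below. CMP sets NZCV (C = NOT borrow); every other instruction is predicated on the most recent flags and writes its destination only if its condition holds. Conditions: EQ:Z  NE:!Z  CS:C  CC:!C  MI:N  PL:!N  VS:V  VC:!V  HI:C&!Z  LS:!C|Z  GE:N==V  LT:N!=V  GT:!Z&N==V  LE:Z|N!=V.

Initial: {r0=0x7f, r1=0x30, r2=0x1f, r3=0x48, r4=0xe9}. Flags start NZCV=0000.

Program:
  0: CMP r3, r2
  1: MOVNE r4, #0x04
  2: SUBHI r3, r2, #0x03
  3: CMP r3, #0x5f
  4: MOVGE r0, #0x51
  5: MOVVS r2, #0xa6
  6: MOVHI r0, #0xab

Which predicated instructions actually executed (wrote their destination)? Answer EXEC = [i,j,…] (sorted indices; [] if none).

EXEC = [1,2]

0: ✓ CMP  NZCV=0010
1: ✓ MOVNE  r4←0x04
2: ✓ SUBHI  r3←0x1c
3: ✓ CMP  NZCV=1000
4: · MOVGE
5: · MOVVS
6: · MOVHI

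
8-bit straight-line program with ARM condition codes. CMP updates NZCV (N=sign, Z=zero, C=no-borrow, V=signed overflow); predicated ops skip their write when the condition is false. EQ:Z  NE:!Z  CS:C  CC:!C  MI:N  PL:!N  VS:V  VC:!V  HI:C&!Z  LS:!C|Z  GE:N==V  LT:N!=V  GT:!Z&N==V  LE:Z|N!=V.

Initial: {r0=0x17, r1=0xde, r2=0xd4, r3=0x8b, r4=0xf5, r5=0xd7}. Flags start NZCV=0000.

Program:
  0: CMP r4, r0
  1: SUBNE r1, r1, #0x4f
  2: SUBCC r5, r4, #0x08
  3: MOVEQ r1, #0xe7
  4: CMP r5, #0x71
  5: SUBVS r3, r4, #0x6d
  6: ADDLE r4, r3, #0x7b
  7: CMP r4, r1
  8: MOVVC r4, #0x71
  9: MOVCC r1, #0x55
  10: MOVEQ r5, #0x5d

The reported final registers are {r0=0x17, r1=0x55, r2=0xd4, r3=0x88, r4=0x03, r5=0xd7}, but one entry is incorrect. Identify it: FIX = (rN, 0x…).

FIX = (r4, 0x71)

0: ✓ CMP  NZCV=1010
1: ✓ SUBNE  r1←0x8f
2: · SUBCC
3: · MOVEQ
4: ✓ CMP  NZCV=0011
5: ✓ SUBVS  r3←0x88
6: ✓ ADDLE  r4←0x03
7: ✓ CMP  NZCV=0000
8: ✓ MOVVC  r4←0x71
9: ✓ MOVCC  r1←0x55
10: · MOVEQ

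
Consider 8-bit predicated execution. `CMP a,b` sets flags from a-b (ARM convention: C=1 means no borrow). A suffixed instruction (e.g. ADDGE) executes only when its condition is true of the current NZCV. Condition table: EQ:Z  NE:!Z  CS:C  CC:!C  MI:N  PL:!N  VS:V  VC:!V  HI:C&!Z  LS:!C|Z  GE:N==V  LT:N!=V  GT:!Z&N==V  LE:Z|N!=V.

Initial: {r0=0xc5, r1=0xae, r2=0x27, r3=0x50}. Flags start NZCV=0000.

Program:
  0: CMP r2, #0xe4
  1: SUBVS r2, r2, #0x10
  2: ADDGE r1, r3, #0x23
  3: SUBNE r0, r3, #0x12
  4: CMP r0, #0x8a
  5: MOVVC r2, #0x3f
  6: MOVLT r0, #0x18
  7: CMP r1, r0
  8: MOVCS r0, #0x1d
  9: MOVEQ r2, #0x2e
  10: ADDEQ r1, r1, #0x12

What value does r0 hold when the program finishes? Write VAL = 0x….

[0] flags=0000 → (cmp)
[1] flags=0000 VS?F → skip
[2] flags=0000 GE?T → r1=0x73
[3] flags=0000 NE?T → r0=0x3e
[4] flags=1001 → (cmp)
[5] flags=1001 VC?F → skip
[6] flags=1001 LT?F → skip
[7] flags=0010 → (cmp)
[8] flags=0010 CS?T → r0=0x1d
[9] flags=0010 EQ?F → skip
[10] flags=0010 EQ?F → skip

VAL = 0x1d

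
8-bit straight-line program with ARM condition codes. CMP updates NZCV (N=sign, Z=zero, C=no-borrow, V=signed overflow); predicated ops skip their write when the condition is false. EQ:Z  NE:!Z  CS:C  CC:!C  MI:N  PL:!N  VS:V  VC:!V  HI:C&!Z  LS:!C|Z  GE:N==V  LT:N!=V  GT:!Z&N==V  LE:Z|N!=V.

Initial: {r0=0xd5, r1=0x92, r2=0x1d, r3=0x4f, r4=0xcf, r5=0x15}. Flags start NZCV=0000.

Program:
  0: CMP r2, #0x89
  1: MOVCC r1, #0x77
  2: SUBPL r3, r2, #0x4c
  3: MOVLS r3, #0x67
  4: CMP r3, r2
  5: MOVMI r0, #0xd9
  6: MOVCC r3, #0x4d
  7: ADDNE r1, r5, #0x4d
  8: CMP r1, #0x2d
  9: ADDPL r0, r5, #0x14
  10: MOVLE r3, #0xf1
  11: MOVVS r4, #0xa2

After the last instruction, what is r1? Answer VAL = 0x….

0: ✓ CMP  NZCV=1001
1: ✓ MOVCC  r1←0x77
2: · SUBPL
3: ✓ MOVLS  r3←0x67
4: ✓ CMP  NZCV=0010
5: · MOVMI
6: · MOVCC
7: ✓ ADDNE  r1←0x62
8: ✓ CMP  NZCV=0010
9: ✓ ADDPL  r0←0x29
10: · MOVLE
11: · MOVVS

VAL = 0x62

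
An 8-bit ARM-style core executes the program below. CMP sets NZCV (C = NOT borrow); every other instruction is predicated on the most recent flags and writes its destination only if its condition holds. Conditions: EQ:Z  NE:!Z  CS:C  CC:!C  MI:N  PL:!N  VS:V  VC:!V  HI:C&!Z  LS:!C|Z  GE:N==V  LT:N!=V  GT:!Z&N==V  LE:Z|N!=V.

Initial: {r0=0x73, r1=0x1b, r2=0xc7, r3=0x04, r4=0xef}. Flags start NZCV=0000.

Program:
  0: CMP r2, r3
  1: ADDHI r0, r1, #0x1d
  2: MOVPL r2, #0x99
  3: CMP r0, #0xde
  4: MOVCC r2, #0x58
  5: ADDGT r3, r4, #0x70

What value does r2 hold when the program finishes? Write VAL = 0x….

VAL = 0x58

[0] flags=1010 → (cmp)
[1] flags=1010 HI?T → r0=0x38
[2] flags=1010 PL?F → skip
[3] flags=0000 → (cmp)
[4] flags=0000 CC?T → r2=0x58
[5] flags=0000 GT?T → r3=0x5f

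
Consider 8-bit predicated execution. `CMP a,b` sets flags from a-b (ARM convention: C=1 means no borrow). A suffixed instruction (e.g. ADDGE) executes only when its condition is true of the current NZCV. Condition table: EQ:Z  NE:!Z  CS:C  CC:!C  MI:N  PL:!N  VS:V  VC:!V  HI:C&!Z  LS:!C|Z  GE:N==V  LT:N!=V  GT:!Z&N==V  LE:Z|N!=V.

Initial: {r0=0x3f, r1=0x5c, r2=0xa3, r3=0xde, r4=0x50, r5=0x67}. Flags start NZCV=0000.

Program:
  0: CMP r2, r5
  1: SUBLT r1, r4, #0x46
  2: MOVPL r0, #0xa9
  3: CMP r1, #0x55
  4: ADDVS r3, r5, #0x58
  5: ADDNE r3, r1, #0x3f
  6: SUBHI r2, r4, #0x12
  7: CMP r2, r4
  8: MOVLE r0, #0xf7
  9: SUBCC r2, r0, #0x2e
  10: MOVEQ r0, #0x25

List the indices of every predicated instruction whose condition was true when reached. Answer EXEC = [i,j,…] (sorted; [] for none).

EXEC = [1,2,5,8]

0: ✓ CMP  NZCV=0011
1: ✓ SUBLT  r1←0x0a
2: ✓ MOVPL  r0←0xa9
3: ✓ CMP  NZCV=1000
4: · ADDVS
5: ✓ ADDNE  r3←0x49
6: · SUBHI
7: ✓ CMP  NZCV=0011
8: ✓ MOVLE  r0←0xf7
9: · SUBCC
10: · MOVEQ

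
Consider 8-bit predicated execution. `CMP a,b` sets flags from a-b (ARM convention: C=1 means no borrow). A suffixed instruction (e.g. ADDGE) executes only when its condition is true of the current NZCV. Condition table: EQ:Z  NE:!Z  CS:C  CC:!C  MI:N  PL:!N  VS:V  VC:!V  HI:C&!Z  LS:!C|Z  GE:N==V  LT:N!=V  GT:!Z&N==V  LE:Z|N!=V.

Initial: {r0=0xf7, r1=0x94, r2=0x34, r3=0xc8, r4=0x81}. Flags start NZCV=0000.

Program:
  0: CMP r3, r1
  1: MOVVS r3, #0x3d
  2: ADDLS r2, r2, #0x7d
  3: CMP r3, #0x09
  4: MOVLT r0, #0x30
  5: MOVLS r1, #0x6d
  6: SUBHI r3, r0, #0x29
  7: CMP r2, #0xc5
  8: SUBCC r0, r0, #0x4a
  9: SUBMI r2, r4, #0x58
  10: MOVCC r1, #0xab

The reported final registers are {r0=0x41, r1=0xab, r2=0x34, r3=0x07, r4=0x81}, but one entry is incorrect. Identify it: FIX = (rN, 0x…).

FIX = (r0, 0xe6)

0: ✓ CMP  NZCV=0010
1: · MOVVS
2: · ADDLS
3: ✓ CMP  NZCV=1010
4: ✓ MOVLT  r0←0x30
5: · MOVLS
6: ✓ SUBHI  r3←0x07
7: ✓ CMP  NZCV=0000
8: ✓ SUBCC  r0←0xe6
9: · SUBMI
10: ✓ MOVCC  r1←0xab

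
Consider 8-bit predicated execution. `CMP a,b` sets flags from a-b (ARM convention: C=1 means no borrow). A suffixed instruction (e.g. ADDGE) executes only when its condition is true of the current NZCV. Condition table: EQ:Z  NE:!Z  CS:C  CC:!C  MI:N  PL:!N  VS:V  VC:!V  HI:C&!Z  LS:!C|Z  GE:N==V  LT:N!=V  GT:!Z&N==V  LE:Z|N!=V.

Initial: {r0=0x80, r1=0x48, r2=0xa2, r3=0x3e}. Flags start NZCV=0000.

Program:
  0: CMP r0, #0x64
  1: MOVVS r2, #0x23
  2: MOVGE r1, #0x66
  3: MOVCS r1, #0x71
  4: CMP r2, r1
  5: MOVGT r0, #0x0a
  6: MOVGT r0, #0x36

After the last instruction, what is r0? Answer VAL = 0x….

[0] flags=0011 → (cmp)
[1] flags=0011 VS?T → r2=0x23
[2] flags=0011 GE?F → skip
[3] flags=0011 CS?T → r1=0x71
[4] flags=1000 → (cmp)
[5] flags=1000 GT?F → skip
[6] flags=1000 GT?F → skip

VAL = 0x80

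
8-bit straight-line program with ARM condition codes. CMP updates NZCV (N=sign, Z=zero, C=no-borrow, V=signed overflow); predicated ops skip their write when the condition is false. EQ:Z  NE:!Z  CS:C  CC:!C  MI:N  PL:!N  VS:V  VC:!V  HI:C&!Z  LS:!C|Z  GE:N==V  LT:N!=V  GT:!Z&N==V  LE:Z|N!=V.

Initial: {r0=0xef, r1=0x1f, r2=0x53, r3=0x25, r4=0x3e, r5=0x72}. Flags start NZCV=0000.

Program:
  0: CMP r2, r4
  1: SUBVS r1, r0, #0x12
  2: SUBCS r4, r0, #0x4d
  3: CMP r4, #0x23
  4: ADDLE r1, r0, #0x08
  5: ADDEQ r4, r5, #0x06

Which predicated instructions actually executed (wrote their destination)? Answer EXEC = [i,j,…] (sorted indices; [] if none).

[0] flags=0010 → (cmp)
[1] flags=0010 VS?F → skip
[2] flags=0010 CS?T → r4=0xa2
[3] flags=0011 → (cmp)
[4] flags=0011 LE?T → r1=0xf7
[5] flags=0011 EQ?F → skip

EXEC = [2,4]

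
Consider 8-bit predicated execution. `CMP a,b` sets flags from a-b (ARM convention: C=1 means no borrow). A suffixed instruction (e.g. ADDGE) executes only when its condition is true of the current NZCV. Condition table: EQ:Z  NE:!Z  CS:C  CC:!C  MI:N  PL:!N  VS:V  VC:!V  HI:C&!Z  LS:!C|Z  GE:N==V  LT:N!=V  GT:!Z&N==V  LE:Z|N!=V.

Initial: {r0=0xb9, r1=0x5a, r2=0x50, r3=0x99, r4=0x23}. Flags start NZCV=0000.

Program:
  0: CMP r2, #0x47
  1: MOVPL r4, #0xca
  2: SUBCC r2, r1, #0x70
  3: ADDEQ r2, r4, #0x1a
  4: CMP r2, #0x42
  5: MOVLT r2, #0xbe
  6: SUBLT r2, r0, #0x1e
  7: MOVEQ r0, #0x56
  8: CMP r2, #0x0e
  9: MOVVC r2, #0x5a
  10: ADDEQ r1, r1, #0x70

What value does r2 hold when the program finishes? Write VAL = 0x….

VAL = 0x5a

[0] flags=0010 → (cmp)
[1] flags=0010 PL?T → r4=0xca
[2] flags=0010 CC?F → skip
[3] flags=0010 EQ?F → skip
[4] flags=0010 → (cmp)
[5] flags=0010 LT?F → skip
[6] flags=0010 LT?F → skip
[7] flags=0010 EQ?F → skip
[8] flags=0010 → (cmp)
[9] flags=0010 VC?T → r2=0x5a
[10] flags=0010 EQ?F → skip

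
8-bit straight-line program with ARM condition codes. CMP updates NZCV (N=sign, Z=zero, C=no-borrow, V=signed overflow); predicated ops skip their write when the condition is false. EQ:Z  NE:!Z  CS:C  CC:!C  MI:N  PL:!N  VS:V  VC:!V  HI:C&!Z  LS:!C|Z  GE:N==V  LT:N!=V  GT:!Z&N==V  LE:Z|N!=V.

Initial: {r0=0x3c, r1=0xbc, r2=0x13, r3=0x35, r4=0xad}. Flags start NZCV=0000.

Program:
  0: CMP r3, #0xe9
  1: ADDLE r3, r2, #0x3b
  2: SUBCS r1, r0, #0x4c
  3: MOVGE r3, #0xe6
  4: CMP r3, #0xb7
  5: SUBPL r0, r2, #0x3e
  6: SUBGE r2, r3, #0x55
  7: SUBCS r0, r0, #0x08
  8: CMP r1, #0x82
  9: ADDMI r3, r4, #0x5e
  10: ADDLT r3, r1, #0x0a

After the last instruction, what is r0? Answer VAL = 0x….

[0] flags=0000 → (cmp)
[1] flags=0000 LE?F → skip
[2] flags=0000 CS?F → skip
[3] flags=0000 GE?T → r3=0xe6
[4] flags=0010 → (cmp)
[5] flags=0010 PL?T → r0=0xd5
[6] flags=0010 GE?T → r2=0x91
[7] flags=0010 CS?T → r0=0xcd
[8] flags=0010 → (cmp)
[9] flags=0010 MI?F → skip
[10] flags=0010 LT?F → skip

VAL = 0xcd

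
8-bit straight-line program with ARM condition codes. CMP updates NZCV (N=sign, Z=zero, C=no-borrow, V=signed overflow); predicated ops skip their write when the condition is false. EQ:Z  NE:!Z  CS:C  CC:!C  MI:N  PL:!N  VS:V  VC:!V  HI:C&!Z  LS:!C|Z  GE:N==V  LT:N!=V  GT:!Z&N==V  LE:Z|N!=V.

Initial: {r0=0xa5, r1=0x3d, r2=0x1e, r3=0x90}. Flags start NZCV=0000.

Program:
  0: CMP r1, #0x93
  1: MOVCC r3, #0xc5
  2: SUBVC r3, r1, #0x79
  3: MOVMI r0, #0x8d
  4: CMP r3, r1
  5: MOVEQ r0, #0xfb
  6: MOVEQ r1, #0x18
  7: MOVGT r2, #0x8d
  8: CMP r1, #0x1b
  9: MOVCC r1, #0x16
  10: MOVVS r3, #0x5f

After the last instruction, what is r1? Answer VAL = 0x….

VAL = 0x3d

[0] flags=1001 → (cmp)
[1] flags=1001 CC?T → r3=0xc5
[2] flags=1001 VC?F → skip
[3] flags=1001 MI?T → r0=0x8d
[4] flags=1010 → (cmp)
[5] flags=1010 EQ?F → skip
[6] flags=1010 EQ?F → skip
[7] flags=1010 GT?F → skip
[8] flags=0010 → (cmp)
[9] flags=0010 CC?F → skip
[10] flags=0010 VS?F → skip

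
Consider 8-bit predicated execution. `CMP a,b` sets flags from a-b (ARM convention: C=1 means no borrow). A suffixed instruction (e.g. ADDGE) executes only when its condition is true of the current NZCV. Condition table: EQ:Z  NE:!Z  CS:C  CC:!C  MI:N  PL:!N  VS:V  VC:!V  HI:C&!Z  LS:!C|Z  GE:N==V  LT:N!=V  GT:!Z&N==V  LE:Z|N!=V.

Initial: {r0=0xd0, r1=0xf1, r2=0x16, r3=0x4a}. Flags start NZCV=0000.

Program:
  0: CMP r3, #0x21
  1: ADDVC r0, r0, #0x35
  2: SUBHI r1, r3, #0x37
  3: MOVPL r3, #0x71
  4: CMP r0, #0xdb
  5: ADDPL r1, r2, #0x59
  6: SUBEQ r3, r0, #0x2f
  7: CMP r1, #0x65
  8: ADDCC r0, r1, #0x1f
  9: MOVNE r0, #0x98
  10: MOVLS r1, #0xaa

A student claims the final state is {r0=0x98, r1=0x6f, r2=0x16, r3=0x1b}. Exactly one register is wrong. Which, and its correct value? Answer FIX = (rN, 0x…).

FIX = (r3, 0x71)

[0] flags=0010 → (cmp)
[1] flags=0010 VC?T → r0=0x05
[2] flags=0010 HI?T → r1=0x13
[3] flags=0010 PL?T → r3=0x71
[4] flags=0000 → (cmp)
[5] flags=0000 PL?T → r1=0x6f
[6] flags=0000 EQ?F → skip
[7] flags=0010 → (cmp)
[8] flags=0010 CC?F → skip
[9] flags=0010 NE?T → r0=0x98
[10] flags=0010 LS?F → skip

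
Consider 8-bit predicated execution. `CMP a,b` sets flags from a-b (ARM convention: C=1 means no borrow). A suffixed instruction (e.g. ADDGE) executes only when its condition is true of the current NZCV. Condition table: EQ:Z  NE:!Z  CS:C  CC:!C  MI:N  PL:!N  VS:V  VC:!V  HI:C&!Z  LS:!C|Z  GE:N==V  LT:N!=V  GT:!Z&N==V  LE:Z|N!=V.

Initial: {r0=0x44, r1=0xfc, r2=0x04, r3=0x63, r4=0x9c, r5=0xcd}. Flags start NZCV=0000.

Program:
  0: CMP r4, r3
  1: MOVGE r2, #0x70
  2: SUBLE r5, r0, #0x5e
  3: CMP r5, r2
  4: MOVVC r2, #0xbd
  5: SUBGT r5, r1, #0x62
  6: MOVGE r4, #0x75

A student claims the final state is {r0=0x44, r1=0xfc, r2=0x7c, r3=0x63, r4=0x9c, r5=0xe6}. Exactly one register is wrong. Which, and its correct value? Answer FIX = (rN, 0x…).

[0] flags=0011 → (cmp)
[1] flags=0011 GE?F → skip
[2] flags=0011 LE?T → r5=0xe6
[3] flags=1010 → (cmp)
[4] flags=1010 VC?T → r2=0xbd
[5] flags=1010 GT?F → skip
[6] flags=1010 GE?F → skip

FIX = (r2, 0xbd)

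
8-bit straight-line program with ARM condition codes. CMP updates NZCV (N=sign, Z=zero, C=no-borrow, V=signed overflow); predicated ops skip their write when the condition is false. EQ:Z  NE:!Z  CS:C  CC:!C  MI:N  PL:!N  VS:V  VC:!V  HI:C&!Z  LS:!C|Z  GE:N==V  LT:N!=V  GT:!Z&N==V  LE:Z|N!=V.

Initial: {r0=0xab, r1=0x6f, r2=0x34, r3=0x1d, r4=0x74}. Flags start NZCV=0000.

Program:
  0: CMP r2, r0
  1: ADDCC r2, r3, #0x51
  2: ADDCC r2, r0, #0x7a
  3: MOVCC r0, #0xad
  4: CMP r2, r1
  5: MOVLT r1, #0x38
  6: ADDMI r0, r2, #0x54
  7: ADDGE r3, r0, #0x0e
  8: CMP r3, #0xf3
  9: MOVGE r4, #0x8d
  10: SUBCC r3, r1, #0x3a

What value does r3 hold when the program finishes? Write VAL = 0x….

0: ✓ CMP  NZCV=1001
1: ✓ ADDCC  r2←0x6e
2: ✓ ADDCC  r2←0x25
3: ✓ MOVCC  r0←0xad
4: ✓ CMP  NZCV=1000
5: ✓ MOVLT  r1←0x38
6: ✓ ADDMI  r0←0x79
7: · ADDGE
8: ✓ CMP  NZCV=0000
9: ✓ MOVGE  r4←0x8d
10: ✓ SUBCC  r3←0xfe

VAL = 0xfe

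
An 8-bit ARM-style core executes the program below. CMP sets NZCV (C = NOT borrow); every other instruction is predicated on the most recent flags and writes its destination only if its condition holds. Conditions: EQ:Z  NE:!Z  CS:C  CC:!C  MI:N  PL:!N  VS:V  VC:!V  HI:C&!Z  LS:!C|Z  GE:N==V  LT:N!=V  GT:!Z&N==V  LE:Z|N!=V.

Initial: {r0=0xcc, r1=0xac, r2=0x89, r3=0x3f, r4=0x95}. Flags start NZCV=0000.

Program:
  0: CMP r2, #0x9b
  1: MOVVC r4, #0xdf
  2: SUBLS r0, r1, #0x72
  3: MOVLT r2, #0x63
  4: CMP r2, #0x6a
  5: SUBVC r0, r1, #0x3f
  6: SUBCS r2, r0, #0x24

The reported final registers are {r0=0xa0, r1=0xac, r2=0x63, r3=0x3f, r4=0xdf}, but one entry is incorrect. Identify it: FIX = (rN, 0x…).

FIX = (r0, 0x6d)

[0] flags=1000 → (cmp)
[1] flags=1000 VC?T → r4=0xdf
[2] flags=1000 LS?T → r0=0x3a
[3] flags=1000 LT?T → r2=0x63
[4] flags=1000 → (cmp)
[5] flags=1000 VC?T → r0=0x6d
[6] flags=1000 CS?F → skip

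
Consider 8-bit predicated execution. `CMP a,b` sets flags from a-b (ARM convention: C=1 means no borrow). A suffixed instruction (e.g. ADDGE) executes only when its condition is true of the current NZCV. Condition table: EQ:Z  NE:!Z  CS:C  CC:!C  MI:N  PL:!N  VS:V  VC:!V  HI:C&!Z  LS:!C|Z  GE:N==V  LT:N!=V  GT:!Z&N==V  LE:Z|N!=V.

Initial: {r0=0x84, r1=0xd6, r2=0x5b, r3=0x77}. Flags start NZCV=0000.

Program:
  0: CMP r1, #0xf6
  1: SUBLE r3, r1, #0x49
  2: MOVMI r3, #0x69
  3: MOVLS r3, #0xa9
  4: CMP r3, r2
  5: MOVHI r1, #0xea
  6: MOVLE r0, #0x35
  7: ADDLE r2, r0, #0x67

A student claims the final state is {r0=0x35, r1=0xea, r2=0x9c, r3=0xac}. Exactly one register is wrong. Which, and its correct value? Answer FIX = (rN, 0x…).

FIX = (r3, 0xa9)

[0] flags=1000 → (cmp)
[1] flags=1000 LE?T → r3=0x8d
[2] flags=1000 MI?T → r3=0x69
[3] flags=1000 LS?T → r3=0xa9
[4] flags=0011 → (cmp)
[5] flags=0011 HI?T → r1=0xea
[6] flags=0011 LE?T → r0=0x35
[7] flags=0011 LE?T → r2=0x9c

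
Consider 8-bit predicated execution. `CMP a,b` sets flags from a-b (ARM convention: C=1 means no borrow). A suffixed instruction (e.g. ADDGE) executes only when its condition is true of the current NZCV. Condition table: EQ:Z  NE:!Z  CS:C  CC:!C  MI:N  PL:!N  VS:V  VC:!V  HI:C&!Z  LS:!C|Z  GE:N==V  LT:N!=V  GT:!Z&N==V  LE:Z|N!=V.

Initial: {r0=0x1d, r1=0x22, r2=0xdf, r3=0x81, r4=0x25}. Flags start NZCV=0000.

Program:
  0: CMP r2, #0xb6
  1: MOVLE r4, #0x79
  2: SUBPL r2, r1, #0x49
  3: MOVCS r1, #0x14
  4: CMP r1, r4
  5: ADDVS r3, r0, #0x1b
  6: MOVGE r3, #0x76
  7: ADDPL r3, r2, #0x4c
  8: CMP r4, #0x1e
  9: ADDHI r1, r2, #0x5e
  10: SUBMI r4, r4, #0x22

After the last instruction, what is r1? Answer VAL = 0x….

VAL = 0x37

0: ✓ CMP  NZCV=0010
1: · MOVLE
2: ✓ SUBPL  r2←0xd9
3: ✓ MOVCS  r1←0x14
4: ✓ CMP  NZCV=1000
5: · ADDVS
6: · MOVGE
7: · ADDPL
8: ✓ CMP  NZCV=0010
9: ✓ ADDHI  r1←0x37
10: · SUBMI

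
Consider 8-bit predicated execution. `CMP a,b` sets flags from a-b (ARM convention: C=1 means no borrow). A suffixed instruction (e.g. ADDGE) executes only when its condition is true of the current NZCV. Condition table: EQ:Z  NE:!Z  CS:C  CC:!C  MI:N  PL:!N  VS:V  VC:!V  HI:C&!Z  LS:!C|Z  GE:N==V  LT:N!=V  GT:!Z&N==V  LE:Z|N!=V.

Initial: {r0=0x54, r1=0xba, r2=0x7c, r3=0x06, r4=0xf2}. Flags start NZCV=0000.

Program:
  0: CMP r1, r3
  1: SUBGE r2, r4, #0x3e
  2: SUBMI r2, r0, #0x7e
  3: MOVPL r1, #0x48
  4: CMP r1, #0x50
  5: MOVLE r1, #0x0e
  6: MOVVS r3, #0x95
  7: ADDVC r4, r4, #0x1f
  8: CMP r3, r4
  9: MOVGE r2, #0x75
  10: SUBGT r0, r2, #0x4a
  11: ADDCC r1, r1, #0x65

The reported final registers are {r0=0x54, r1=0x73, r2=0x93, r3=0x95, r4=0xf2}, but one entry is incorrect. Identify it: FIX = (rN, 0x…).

FIX = (r2, 0xd6)

[0] flags=1010 → (cmp)
[1] flags=1010 GE?F → skip
[2] flags=1010 MI?T → r2=0xd6
[3] flags=1010 PL?F → skip
[4] flags=0011 → (cmp)
[5] flags=0011 LE?T → r1=0x0e
[6] flags=0011 VS?T → r3=0x95
[7] flags=0011 VC?F → skip
[8] flags=1000 → (cmp)
[9] flags=1000 GE?F → skip
[10] flags=1000 GT?F → skip
[11] flags=1000 CC?T → r1=0x73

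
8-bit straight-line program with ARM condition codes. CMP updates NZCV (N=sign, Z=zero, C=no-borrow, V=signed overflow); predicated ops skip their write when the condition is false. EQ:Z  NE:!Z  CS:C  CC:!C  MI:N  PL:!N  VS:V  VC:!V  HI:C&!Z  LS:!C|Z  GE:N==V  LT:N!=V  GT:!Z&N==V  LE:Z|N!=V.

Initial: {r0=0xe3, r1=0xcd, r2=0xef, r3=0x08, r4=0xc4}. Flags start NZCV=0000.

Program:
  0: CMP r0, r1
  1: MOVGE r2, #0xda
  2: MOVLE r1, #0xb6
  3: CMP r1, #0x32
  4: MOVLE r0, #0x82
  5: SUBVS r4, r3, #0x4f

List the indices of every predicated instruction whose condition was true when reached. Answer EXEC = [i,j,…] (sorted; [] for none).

EXEC = [1,4]

0: ✓ CMP  NZCV=0010
1: ✓ MOVGE  r2←0xda
2: · MOVLE
3: ✓ CMP  NZCV=1010
4: ✓ MOVLE  r0←0x82
5: · SUBVS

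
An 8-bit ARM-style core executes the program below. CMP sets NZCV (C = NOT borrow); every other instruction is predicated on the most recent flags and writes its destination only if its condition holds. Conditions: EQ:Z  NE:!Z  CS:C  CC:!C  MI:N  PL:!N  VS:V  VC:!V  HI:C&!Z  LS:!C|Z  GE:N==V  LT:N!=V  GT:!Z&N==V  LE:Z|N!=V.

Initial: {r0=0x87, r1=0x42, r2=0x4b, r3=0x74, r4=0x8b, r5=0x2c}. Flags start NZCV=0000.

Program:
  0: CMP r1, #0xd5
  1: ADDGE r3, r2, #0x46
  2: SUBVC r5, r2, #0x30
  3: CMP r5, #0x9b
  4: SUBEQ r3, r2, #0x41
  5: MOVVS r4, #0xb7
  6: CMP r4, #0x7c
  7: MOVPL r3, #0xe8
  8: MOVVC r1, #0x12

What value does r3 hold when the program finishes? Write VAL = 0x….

VAL = 0xe8

[0] flags=0000 → (cmp)
[1] flags=0000 GE?T → r3=0x91
[2] flags=0000 VC?T → r5=0x1b
[3] flags=1001 → (cmp)
[4] flags=1001 EQ?F → skip
[5] flags=1001 VS?T → r4=0xb7
[6] flags=0011 → (cmp)
[7] flags=0011 PL?T → r3=0xe8
[8] flags=0011 VC?F → skip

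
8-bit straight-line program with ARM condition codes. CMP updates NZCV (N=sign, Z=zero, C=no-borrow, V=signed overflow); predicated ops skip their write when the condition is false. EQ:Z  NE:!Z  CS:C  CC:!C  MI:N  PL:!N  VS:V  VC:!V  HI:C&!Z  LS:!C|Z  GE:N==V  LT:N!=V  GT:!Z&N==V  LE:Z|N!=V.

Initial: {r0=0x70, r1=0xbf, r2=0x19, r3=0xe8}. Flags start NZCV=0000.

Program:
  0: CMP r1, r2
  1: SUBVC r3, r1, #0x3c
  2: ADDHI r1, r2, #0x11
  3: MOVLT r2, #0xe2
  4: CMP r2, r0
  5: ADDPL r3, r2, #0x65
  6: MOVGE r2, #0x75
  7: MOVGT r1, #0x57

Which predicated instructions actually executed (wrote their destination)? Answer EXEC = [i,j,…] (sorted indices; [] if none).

0: ✓ CMP  NZCV=1010
1: ✓ SUBVC  r3←0x83
2: ✓ ADDHI  r1←0x2a
3: ✓ MOVLT  r2←0xe2
4: ✓ CMP  NZCV=0011
5: ✓ ADDPL  r3←0x47
6: · MOVGE
7: · MOVGT

EXEC = [1,2,3,5]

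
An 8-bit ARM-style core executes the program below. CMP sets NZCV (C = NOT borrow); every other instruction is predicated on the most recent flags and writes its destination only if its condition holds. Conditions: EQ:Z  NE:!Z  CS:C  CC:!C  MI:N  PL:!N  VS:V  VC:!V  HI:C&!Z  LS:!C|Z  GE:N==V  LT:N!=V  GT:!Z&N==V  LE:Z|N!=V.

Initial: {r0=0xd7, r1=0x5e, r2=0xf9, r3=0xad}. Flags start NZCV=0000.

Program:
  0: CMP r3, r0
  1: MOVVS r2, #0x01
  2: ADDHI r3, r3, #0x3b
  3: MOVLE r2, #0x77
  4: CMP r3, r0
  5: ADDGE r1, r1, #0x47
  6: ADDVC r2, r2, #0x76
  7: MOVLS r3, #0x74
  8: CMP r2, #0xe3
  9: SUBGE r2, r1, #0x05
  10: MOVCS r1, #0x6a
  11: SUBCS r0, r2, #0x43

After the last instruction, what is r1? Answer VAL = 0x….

0: ✓ CMP  NZCV=1000
1: · MOVVS
2: · ADDHI
3: ✓ MOVLE  r2←0x77
4: ✓ CMP  NZCV=1000
5: · ADDGE
6: ✓ ADDVC  r2←0xed
7: ✓ MOVLS  r3←0x74
8: ✓ CMP  NZCV=0010
9: ✓ SUBGE  r2←0x59
10: ✓ MOVCS  r1←0x6a
11: ✓ SUBCS  r0←0x16

VAL = 0x6a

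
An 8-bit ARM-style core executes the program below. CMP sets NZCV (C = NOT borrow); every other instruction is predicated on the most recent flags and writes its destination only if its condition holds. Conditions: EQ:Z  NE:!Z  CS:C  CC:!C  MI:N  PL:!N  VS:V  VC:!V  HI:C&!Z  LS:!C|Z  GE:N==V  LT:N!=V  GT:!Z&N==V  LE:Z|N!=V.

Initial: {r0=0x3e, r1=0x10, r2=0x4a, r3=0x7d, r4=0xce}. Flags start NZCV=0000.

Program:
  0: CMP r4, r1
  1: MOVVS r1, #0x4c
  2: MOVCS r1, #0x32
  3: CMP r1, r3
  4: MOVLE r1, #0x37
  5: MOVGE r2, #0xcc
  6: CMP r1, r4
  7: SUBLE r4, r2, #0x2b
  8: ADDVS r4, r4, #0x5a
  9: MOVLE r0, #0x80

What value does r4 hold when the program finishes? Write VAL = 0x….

0: ✓ CMP  NZCV=1010
1: · MOVVS
2: ✓ MOVCS  r1←0x32
3: ✓ CMP  NZCV=1000
4: ✓ MOVLE  r1←0x37
5: · MOVGE
6: ✓ CMP  NZCV=0000
7: · SUBLE
8: · ADDVS
9: · MOVLE

VAL = 0xce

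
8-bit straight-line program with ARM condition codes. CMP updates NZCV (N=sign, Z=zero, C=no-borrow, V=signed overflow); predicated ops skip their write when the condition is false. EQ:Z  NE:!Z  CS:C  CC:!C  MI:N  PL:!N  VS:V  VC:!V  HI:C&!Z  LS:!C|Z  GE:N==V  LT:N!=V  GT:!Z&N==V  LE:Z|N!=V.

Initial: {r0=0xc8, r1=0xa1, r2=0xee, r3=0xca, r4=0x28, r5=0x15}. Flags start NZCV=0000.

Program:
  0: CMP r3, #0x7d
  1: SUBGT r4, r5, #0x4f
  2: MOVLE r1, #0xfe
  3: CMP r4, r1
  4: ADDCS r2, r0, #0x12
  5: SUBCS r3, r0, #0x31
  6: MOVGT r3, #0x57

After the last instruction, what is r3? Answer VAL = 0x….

VAL = 0x57

0: ✓ CMP  NZCV=0011
1: · SUBGT
2: ✓ MOVLE  r1←0xfe
3: ✓ CMP  NZCV=0000
4: · ADDCS
5: · SUBCS
6: ✓ MOVGT  r3←0x57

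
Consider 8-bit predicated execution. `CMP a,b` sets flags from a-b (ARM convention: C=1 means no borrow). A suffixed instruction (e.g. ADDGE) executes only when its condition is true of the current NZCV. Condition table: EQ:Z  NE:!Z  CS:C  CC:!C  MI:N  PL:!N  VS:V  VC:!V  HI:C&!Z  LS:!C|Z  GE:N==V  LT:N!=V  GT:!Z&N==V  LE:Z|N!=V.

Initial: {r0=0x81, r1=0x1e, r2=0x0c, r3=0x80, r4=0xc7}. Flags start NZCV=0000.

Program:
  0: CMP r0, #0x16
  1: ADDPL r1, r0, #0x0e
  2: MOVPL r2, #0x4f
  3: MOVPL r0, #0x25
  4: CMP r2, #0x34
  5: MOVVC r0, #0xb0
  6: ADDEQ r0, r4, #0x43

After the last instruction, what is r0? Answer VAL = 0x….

[0] flags=0011 → (cmp)
[1] flags=0011 PL?T → r1=0x8f
[2] flags=0011 PL?T → r2=0x4f
[3] flags=0011 PL?T → r0=0x25
[4] flags=0010 → (cmp)
[5] flags=0010 VC?T → r0=0xb0
[6] flags=0010 EQ?F → skip

VAL = 0xb0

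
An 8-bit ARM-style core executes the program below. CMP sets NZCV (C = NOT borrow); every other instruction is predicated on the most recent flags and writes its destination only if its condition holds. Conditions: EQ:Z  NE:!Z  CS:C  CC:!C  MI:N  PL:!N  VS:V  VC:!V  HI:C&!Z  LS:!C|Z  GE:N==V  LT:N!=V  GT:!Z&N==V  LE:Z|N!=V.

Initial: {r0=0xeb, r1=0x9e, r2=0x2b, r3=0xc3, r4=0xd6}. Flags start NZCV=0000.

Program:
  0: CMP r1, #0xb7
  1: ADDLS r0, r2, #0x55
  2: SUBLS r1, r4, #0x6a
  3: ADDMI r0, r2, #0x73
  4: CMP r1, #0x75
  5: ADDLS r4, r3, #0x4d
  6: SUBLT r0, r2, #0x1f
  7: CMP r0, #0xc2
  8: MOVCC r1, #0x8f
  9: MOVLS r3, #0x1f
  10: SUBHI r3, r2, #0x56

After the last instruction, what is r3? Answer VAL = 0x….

0: ✓ CMP  NZCV=1000
1: ✓ ADDLS  r0←0x80
2: ✓ SUBLS  r1←0x6c
3: ✓ ADDMI  r0←0x9e
4: ✓ CMP  NZCV=1000
5: ✓ ADDLS  r4←0x10
6: ✓ SUBLT  r0←0x0c
7: ✓ CMP  NZCV=0000
8: ✓ MOVCC  r1←0x8f
9: ✓ MOVLS  r3←0x1f
10: · SUBHI

VAL = 0x1f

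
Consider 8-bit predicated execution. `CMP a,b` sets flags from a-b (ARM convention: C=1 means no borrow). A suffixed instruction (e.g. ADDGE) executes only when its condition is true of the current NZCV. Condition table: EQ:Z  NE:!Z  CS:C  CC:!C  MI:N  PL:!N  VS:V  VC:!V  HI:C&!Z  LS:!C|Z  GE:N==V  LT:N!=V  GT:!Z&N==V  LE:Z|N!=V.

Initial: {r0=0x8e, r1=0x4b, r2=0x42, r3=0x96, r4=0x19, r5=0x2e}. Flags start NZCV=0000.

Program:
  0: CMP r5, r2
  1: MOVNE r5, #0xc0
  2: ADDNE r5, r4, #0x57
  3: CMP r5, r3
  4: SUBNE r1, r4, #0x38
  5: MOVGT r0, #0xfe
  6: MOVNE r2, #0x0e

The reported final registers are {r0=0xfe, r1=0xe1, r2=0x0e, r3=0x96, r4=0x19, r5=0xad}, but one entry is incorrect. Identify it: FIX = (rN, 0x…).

[0] flags=1000 → (cmp)
[1] flags=1000 NE?T → r5=0xc0
[2] flags=1000 NE?T → r5=0x70
[3] flags=1001 → (cmp)
[4] flags=1001 NE?T → r1=0xe1
[5] flags=1001 GT?T → r0=0xfe
[6] flags=1001 NE?T → r2=0x0e

FIX = (r5, 0x70)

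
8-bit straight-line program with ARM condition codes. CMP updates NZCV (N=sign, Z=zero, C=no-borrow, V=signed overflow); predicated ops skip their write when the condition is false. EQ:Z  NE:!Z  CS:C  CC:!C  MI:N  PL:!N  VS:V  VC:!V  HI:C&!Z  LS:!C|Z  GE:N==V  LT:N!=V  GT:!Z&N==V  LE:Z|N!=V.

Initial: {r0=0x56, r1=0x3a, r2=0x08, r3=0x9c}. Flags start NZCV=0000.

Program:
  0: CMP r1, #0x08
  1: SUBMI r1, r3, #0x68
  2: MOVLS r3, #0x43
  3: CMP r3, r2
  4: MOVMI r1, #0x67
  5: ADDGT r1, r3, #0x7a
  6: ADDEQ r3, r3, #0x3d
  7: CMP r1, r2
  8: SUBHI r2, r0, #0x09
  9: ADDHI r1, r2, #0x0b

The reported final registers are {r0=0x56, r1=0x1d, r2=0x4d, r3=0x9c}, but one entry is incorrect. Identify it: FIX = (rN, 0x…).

FIX = (r1, 0x58)

0: ✓ CMP  NZCV=0010
1: · SUBMI
2: · MOVLS
3: ✓ CMP  NZCV=1010
4: ✓ MOVMI  r1←0x67
5: · ADDGT
6: · ADDEQ
7: ✓ CMP  NZCV=0010
8: ✓ SUBHI  r2←0x4d
9: ✓ ADDHI  r1←0x58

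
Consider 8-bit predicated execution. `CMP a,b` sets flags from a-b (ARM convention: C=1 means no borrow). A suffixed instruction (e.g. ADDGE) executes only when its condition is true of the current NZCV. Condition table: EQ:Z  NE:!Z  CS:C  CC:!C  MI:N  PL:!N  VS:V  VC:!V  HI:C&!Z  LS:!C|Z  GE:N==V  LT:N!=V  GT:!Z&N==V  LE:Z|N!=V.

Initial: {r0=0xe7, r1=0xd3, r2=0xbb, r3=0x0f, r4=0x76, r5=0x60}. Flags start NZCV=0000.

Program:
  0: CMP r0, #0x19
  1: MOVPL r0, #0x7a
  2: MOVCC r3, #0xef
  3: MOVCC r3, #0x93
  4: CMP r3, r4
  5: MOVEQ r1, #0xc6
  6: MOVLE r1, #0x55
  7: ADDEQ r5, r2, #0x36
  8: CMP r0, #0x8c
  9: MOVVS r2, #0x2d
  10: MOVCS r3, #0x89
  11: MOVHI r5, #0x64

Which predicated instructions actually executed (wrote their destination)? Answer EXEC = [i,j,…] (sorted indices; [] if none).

EXEC = [6,10,11]

[0] flags=1010 → (cmp)
[1] flags=1010 PL?F → skip
[2] flags=1010 CC?F → skip
[3] flags=1010 CC?F → skip
[4] flags=1000 → (cmp)
[5] flags=1000 EQ?F → skip
[6] flags=1000 LE?T → r1=0x55
[7] flags=1000 EQ?F → skip
[8] flags=0010 → (cmp)
[9] flags=0010 VS?F → skip
[10] flags=0010 CS?T → r3=0x89
[11] flags=0010 HI?T → r5=0x64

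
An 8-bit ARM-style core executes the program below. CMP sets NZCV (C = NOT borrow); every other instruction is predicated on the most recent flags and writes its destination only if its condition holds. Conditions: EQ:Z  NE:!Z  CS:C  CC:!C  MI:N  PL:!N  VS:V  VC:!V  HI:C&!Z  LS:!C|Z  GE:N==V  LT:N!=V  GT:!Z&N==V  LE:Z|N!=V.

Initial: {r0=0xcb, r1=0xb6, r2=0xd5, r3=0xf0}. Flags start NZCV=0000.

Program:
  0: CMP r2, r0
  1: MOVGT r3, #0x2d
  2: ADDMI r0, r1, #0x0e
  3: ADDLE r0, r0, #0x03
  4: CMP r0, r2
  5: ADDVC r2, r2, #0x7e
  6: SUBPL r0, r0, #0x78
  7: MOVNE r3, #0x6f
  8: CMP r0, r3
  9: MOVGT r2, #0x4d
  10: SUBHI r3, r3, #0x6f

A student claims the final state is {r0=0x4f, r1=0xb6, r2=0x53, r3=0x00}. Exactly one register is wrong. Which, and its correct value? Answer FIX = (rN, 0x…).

FIX = (r0, 0xcb)

0: ✓ CMP  NZCV=0010
1: ✓ MOVGT  r3←0x2d
2: · ADDMI
3: · ADDLE
4: ✓ CMP  NZCV=1000
5: ✓ ADDVC  r2←0x53
6: · SUBPL
7: ✓ MOVNE  r3←0x6f
8: ✓ CMP  NZCV=0011
9: · MOVGT
10: ✓ SUBHI  r3←0x00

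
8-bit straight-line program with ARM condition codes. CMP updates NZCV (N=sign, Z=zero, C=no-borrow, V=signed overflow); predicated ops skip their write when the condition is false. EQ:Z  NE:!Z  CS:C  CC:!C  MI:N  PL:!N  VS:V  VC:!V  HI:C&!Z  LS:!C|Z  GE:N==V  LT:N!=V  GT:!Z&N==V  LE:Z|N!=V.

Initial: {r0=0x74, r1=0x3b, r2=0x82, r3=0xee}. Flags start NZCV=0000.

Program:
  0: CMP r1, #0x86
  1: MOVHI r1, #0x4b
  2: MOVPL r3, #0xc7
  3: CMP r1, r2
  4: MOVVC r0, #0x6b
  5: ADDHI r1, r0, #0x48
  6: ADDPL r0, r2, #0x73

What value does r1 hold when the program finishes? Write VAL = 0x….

[0] flags=1001 → (cmp)
[1] flags=1001 HI?F → skip
[2] flags=1001 PL?F → skip
[3] flags=1001 → (cmp)
[4] flags=1001 VC?F → skip
[5] flags=1001 HI?F → skip
[6] flags=1001 PL?F → skip

VAL = 0x3b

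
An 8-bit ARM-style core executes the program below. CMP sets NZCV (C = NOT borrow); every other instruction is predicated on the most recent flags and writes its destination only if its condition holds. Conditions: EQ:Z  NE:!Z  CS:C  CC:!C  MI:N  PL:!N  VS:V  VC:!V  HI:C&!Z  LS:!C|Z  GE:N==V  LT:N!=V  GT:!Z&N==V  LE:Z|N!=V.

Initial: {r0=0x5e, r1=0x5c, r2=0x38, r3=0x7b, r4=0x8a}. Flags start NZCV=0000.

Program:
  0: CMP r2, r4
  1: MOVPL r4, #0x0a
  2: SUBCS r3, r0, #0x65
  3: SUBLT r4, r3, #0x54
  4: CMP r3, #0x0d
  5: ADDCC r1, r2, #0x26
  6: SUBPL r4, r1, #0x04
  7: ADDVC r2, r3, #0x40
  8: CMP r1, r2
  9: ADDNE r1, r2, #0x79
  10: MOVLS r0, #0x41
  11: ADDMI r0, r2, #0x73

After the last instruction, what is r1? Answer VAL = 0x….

0: ✓ CMP  NZCV=1001
1: · MOVPL
2: · SUBCS
3: · SUBLT
4: ✓ CMP  NZCV=0010
5: · ADDCC
6: ✓ SUBPL  r4←0x58
7: ✓ ADDVC  r2←0xbb
8: ✓ CMP  NZCV=1001
9: ✓ ADDNE  r1←0x34
10: ✓ MOVLS  r0←0x41
11: ✓ ADDMI  r0←0x2e

VAL = 0x34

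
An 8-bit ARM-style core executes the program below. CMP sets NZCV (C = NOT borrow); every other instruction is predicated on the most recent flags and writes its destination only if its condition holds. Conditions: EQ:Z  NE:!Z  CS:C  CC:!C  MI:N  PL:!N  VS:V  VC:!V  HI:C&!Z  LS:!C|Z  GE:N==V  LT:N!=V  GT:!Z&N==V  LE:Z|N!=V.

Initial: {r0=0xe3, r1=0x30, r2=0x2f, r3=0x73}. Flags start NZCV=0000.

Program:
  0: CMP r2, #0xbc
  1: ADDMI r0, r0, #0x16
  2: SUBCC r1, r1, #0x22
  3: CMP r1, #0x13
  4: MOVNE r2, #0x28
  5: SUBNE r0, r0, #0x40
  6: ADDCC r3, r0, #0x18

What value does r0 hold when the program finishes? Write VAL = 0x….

VAL = 0xa3

0: ✓ CMP  NZCV=0000
1: · ADDMI
2: ✓ SUBCC  r1←0x0e
3: ✓ CMP  NZCV=1000
4: ✓ MOVNE  r2←0x28
5: ✓ SUBNE  r0←0xa3
6: ✓ ADDCC  r3←0xbb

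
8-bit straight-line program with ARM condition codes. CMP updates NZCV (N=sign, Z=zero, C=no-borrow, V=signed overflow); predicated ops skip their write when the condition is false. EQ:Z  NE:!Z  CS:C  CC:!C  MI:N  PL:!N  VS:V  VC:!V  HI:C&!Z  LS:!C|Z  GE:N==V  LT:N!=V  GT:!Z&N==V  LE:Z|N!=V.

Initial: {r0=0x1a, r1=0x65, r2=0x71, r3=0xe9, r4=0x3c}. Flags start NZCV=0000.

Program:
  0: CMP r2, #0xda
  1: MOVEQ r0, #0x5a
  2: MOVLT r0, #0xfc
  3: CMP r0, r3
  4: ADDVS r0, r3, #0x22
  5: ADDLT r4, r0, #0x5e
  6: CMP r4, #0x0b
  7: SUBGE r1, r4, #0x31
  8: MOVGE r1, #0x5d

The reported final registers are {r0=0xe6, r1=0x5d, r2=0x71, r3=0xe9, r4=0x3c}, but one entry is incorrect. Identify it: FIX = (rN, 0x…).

0: ✓ CMP  NZCV=1001
1: · MOVEQ
2: · MOVLT
3: ✓ CMP  NZCV=0000
4: · ADDVS
5: · ADDLT
6: ✓ CMP  NZCV=0010
7: ✓ SUBGE  r1←0x0b
8: ✓ MOVGE  r1←0x5d

FIX = (r0, 0x1a)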